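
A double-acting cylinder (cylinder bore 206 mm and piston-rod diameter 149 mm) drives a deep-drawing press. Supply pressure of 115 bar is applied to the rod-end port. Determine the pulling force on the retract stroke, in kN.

Rod-side annular area A_ann = π/4 × (206² − 149²) = 15890 mm^2
On retraction the pressure acts on the annular area (bore minus rod).
F = P × A_ann

F ≈ 183 kN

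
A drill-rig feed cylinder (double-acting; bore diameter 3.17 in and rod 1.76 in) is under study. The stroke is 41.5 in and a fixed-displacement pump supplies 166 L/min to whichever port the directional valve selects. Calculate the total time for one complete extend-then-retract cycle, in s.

t ≈ 3.28 s

Cap-side area A_cap = π/4 × (3.17 in)² = 7.892 in^2
Rod-side annular area A_ann = π/4 × (3.17² − 1.76²) = 5.460 in^2
t_ext = A_cap·L/Q = 1.940 s
t_ret = A_ann·L/Q = 1.342 s
t_cycle = t_ext + t_ret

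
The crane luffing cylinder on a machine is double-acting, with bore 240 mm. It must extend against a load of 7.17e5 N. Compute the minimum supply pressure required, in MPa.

Cap-side area A_cap = π/4 × (240 mm)² = 45240 mm^2
P = F / A = 7.17e5 N / A

P ≈ 15.8 MPa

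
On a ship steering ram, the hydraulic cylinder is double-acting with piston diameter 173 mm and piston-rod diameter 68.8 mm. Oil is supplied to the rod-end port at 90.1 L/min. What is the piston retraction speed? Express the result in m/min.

v ≈ 4.55 m/min

Rod-side annular area A_ann = π/4 × (173² − 68.8²) = 19790 mm^2
Flow into the rod-end port fills the annular volume.
v = Q / A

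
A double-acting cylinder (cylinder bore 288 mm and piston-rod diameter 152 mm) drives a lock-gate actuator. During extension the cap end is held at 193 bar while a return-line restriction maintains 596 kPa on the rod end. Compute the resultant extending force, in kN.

F ≈ 1230 kN

Cap-side area A_cap = π/4 × (288 mm)² = 65140 mm^2
Rod-side annular area A_ann = π/4 × (288² − 152²) = 47000 mm^2
Net thrust = P_cap·A_cap − P_rod·A_ann = 1257 kN − 28.01 kN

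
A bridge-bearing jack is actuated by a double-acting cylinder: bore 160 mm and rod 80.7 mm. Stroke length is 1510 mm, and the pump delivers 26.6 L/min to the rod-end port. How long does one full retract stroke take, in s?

t ≈ 51.1 s

Rod-side annular area A_ann = π/4 × (160² − 80.7²) = 14990 mm^2
Swept volume V = A × L; t = V / Q = A·L / Q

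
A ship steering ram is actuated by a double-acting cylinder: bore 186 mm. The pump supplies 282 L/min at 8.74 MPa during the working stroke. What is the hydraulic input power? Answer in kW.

Hydraulic power = P × Q

W ≈ 41.1 kW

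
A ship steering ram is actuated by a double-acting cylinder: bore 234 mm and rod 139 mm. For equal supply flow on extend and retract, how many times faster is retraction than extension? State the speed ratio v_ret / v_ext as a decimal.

v_ret/v_ext ≈ 1.55

Cap-side area A_cap = π/4 × (234 mm)² = 43010 mm^2
Rod-side annular area A_ann = π/4 × (234² − 139²) = 27830 mm^2
For equal Q, v ∝ 1/A, so v_ret/v_ext = A_cap/A_ann.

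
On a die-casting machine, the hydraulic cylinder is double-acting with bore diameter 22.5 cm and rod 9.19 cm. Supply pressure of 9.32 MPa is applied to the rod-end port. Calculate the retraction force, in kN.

Rod-side annular area A_ann = π/4 × (22.5² − 9.19²) = 331.3 cm^2
On retraction the pressure acts on the annular area (bore minus rod).
F = P × A_ann

F ≈ 309 kN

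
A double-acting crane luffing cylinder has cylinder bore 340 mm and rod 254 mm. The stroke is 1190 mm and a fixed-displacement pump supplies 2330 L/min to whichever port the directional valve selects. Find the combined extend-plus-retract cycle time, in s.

Cap-side area A_cap = π/4 × (340 mm)² = 90790 mm^2
Rod-side annular area A_ann = π/4 × (340² − 254²) = 40120 mm^2
t_ext = A_cap·L/Q = 2.782 s
t_ret = A_ann·L/Q = 1.229 s
t_cycle = t_ext + t_ret

t ≈ 4.01 s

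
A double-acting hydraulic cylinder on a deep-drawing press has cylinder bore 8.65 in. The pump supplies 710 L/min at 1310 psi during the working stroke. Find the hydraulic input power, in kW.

W ≈ 107 kW

Hydraulic power = P × Q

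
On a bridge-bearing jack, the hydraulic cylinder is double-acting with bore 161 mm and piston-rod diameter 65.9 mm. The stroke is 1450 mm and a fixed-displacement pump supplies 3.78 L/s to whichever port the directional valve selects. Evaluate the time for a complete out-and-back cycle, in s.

t ≈ 14.3 s

Cap-side area A_cap = π/4 × (161 mm)² = 20360 mm^2
Rod-side annular area A_ann = π/4 × (161² − 65.9²) = 16950 mm^2
t_ext = A_cap·L/Q = 7.809 s
t_ret = A_ann·L/Q = 6.501 s
t_cycle = t_ext + t_ret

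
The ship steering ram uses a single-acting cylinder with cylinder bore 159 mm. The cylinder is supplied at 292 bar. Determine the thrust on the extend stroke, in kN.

Cap-side area A_cap = π/4 × (159 mm)² = 19860 mm^2
F = P × A_cap = 292 bar × A_cap

F ≈ 580 kN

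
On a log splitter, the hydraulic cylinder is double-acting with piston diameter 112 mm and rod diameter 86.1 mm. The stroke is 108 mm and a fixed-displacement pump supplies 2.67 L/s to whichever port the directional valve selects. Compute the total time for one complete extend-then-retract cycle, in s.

Cap-side area A_cap = π/4 × (112 mm)² = 9852 mm^2
Rod-side annular area A_ann = π/4 × (112² − 86.1²) = 4030 mm^2
t_ext = A_cap·L/Q = 0.3985 s
t_ret = A_ann·L/Q = 0.1630 s
t_cycle = t_ext + t_ret

t ≈ 0.562 s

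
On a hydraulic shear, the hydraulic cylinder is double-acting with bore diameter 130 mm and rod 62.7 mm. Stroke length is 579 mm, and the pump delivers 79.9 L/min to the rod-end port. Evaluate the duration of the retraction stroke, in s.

Rod-side annular area A_ann = π/4 × (130² − 62.7²) = 10190 mm^2
Swept volume V = A × L; t = V / Q = A·L / Q

t ≈ 4.43 s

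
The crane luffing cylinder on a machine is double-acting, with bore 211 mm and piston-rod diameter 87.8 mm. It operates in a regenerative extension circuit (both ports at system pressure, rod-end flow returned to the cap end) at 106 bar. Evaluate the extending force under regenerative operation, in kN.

F ≈ 64.2 kN

With equal pressure on both faces, forces on the annular region cancel; the net push is pressure × rod cross-section.
Rod cross-section A_rod = π/4 × (87.8 mm)² = 6055 mm^2
F = P × A_rod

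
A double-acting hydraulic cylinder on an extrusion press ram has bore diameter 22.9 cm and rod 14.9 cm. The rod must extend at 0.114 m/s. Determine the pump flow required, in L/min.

Cap-side area A_cap = π/4 × (22.9 cm)² = 411.9 cm^2
Q = A × v

Q ≈ 282 L/min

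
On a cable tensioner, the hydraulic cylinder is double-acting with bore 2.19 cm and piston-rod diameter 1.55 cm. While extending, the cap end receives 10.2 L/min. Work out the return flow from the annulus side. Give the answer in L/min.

Q_out ≈ 5.09 L/min

Cap-side area A_cap = π/4 × (2.19 cm)² = 3.767 cm^2
Rod-side annular area A_ann = π/4 × (2.19² − 1.55²) = 1.880 cm^2
Piston speed v = Q_in/A_cap; rod-end outflow Q_out = v × A_ann = Q_in × A_ann/A_cap.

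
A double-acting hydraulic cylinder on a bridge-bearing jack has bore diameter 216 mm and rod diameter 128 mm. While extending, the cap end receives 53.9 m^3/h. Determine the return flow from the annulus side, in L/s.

Q_out ≈ 9.71 L/s

Cap-side area A_cap = π/4 × (216 mm)² = 36640 mm^2
Rod-side annular area A_ann = π/4 × (216² − 128²) = 23780 mm^2
Piston speed v = Q_in/A_cap; rod-end outflow Q_out = v × A_ann = Q_in × A_ann/A_cap.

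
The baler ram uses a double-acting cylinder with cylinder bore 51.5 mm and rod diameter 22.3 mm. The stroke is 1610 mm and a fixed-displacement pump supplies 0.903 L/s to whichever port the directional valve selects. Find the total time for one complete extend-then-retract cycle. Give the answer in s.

Cap-side area A_cap = π/4 × (51.5 mm)² = 2083 mm^2
Rod-side annular area A_ann = π/4 × (51.5² − 22.3²) = 1693 mm^2
t_ext = A_cap·L/Q = 3.714 s
t_ret = A_ann·L/Q = 3.018 s
t_cycle = t_ext + t_ret

t ≈ 6.73 s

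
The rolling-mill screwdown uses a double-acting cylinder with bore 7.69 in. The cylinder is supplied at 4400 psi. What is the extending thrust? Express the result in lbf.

F ≈ 2.04e5 lbf

Cap-side area A_cap = π/4 × (7.69 in)² = 46.45 in^2
F = P × A_cap = 4400 psi × A_cap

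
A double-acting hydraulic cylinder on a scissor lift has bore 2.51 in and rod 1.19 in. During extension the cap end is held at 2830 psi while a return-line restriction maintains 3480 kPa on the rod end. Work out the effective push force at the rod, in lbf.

F ≈ 12100 lbf

Cap-side area A_cap = π/4 × (2.51 in)² = 4.948 in^2
Rod-side annular area A_ann = π/4 × (2.51² − 1.19²) = 3.836 in^2
Net thrust = P_cap·A_cap − P_rod·A_ann = 14000 lbf − 1936 lbf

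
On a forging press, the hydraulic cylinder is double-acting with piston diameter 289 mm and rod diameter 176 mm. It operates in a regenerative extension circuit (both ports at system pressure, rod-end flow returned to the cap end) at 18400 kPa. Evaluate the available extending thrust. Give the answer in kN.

With equal pressure on both faces, forces on the annular region cancel; the net push is pressure × rod cross-section.
Rod cross-section A_rod = π/4 × (176 mm)² = 24330 mm^2
F = P × A_rod

F ≈ 448 kN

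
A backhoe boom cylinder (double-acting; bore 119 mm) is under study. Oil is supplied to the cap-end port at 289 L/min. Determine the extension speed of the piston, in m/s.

v ≈ 0.433 m/s

Cap-side area A_cap = π/4 × (119 mm)² = 11120 mm^2
v = Q / A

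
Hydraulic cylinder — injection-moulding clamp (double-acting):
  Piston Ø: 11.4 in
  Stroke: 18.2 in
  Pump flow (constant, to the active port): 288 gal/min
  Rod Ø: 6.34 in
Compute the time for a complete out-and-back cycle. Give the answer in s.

Cap-side area A_cap = π/4 × (11.4 in)² = 102.1 in^2
Rod-side annular area A_ann = π/4 × (11.4² − 6.34²) = 70.50 in^2
t_ext = A_cap·L/Q = 1.675 s
t_ret = A_ann·L/Q = 1.157 s
t_cycle = t_ext + t_ret

t ≈ 2.83 s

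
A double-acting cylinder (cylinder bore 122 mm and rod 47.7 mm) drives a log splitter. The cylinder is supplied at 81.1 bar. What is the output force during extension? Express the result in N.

Cap-side area A_cap = π/4 × (122 mm)² = 11690 mm^2
F = P × A_cap = 81.1 bar × A_cap

F ≈ 94800 N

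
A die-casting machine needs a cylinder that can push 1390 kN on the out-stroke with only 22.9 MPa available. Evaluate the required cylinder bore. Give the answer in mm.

D ≈ 278 mm

Extension force acts on the full piston face: F = P × (π/4)D².
D = √(4F / (πP)) = √(4 × 1390 kN / (π × 22.9 MPa))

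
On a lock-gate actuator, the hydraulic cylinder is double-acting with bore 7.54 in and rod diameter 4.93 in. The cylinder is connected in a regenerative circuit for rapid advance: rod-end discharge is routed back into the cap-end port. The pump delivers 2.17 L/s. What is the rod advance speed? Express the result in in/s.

In regeneration the rod-end outflow joins the pump flow into the cap end, so the net volume the pump must supply per unit advance equals the rod cross-section area.
Rod cross-section A_rod = π/4 × (4.93 in)² = 19.09 in^2
v = Q_pump / A_rod

v ≈ 6.94 in/s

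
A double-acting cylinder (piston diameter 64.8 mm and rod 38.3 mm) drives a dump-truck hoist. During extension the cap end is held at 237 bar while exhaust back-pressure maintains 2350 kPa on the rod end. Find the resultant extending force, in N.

F ≈ 73100 N

Cap-side area A_cap = π/4 × (64.8 mm)² = 3298 mm^2
Rod-side annular area A_ann = π/4 × (64.8² − 38.3²) = 2146 mm^2
Net thrust = P_cap·A_cap − P_rod·A_ann = 78160 N − 5043 N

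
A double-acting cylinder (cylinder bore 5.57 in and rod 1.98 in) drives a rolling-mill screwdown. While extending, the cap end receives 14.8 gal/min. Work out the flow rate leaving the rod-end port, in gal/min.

Cap-side area A_cap = π/4 × (5.57 in)² = 24.37 in^2
Rod-side annular area A_ann = π/4 × (5.57² − 1.98²) = 21.29 in^2
Piston speed v = Q_in/A_cap; rod-end outflow Q_out = v × A_ann = Q_in × A_ann/A_cap.

Q_out ≈ 12.9 gal/min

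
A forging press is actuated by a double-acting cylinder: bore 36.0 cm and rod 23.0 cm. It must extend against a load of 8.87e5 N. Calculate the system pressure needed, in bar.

P ≈ 87.1 bar

Cap-side area A_cap = π/4 × (36.0 cm)² = 1018 cm^2
P = F / A = 8.87e5 N / A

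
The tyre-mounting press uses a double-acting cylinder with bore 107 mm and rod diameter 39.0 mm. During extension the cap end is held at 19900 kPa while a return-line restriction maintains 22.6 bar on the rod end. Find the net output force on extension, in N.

F ≈ 1.61e5 N

Cap-side area A_cap = π/4 × (107 mm)² = 8992 mm^2
Rod-side annular area A_ann = π/4 × (107² − 39.0²) = 7797 mm^2
Net thrust = P_cap·A_cap − P_rod·A_ann = 1.789e5 N − 17620 N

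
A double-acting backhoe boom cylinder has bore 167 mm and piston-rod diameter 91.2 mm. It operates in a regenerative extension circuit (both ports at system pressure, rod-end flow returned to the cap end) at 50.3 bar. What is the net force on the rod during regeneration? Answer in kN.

With equal pressure on both faces, forces on the annular region cancel; the net push is pressure × rod cross-section.
Rod cross-section A_rod = π/4 × (91.2 mm)² = 6533 mm^2
F = P × A_rod

F ≈ 32.9 kN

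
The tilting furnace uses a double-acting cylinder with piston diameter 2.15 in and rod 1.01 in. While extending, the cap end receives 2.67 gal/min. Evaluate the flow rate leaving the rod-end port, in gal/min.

Q_out ≈ 2.08 gal/min

Cap-side area A_cap = π/4 × (2.15 in)² = 3.631 in^2
Rod-side annular area A_ann = π/4 × (2.15² − 1.01²) = 2.829 in^2
Piston speed v = Q_in/A_cap; rod-end outflow Q_out = v × A_ann = Q_in × A_ann/A_cap.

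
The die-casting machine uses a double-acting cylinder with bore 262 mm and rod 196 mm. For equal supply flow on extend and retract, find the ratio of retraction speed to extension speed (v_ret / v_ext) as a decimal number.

Cap-side area A_cap = π/4 × (262 mm)² = 53910 mm^2
Rod-side annular area A_ann = π/4 × (262² − 196²) = 23740 mm^2
For equal Q, v ∝ 1/A, so v_ret/v_ext = A_cap/A_ann.

v_ret/v_ext ≈ 2.27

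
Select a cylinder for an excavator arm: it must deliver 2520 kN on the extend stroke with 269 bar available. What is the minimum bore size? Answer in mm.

D ≈ 345 mm

Extension force acts on the full piston face: F = P × (π/4)D².
D = √(4F / (πP)) = √(4 × 2520 kN / (π × 269 bar))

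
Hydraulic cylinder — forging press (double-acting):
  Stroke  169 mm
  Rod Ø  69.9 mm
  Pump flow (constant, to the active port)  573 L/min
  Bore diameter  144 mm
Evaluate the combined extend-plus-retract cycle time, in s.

t ≈ 0.508 s

Cap-side area A_cap = π/4 × (144 mm)² = 16290 mm^2
Rod-side annular area A_ann = π/4 × (144² − 69.9²) = 12450 mm^2
t_ext = A_cap·L/Q = 0.2882 s
t_ret = A_ann·L/Q = 0.2203 s
t_cycle = t_ext + t_ret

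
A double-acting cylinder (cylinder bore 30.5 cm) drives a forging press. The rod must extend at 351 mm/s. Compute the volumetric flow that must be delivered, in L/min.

Q ≈ 1540 L/min

Cap-side area A_cap = π/4 × (30.5 cm)² = 730.6 cm^2
Q = A × v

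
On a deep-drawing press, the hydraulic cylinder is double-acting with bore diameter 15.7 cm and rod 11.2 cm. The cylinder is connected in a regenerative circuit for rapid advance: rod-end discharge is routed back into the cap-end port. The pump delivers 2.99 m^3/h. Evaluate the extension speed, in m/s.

In regeneration the rod-end outflow joins the pump flow into the cap end, so the net volume the pump must supply per unit advance equals the rod cross-section area.
Rod cross-section A_rod = π/4 × (11.2 cm)² = 98.52 cm^2
v = Q_pump / A_rod

v ≈ 0.0843 m/s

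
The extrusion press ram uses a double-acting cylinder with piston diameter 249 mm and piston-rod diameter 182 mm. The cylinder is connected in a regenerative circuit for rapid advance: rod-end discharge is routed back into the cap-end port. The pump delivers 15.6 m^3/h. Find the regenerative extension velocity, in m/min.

In regeneration the rod-end outflow joins the pump flow into the cap end, so the net volume the pump must supply per unit advance equals the rod cross-section area.
Rod cross-section A_rod = π/4 × (182 mm)² = 26020 mm^2
v = Q_pump / A_rod

v ≈ 9.99 m/min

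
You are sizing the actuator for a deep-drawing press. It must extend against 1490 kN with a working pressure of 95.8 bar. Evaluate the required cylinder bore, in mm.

D ≈ 445 mm

Extension force acts on the full piston face: F = P × (π/4)D².
D = √(4F / (πP)) = √(4 × 1490 kN / (π × 95.8 bar))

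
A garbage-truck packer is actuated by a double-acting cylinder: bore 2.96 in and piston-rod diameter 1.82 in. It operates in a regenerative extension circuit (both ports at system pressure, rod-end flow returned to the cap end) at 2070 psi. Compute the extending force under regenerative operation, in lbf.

F ≈ 5390 lbf

With equal pressure on both faces, forces on the annular region cancel; the net push is pressure × rod cross-section.
Rod cross-section A_rod = π/4 × (1.82 in)² = 2.602 in^2
F = P × A_rod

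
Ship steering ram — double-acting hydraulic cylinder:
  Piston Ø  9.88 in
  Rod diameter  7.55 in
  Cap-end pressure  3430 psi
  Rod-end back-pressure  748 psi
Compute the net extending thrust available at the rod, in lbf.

Cap-side area A_cap = π/4 × (9.88 in)² = 76.67 in^2
Rod-side annular area A_ann = π/4 × (9.88² − 7.55²) = 31.90 in^2
Net thrust = P_cap·A_cap − P_rod·A_ann = 2.630e5 lbf − 23860 lbf

F ≈ 2.39e5 lbf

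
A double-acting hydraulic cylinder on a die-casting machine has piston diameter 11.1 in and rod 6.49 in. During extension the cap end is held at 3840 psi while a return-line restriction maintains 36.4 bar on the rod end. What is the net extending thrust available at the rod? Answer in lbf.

Cap-side area A_cap = π/4 × (11.1 in)² = 96.77 in^2
Rod-side annular area A_ann = π/4 × (11.1² − 6.49²) = 63.69 in^2
Net thrust = P_cap·A_cap − P_rod·A_ann = 3.716e5 lbf − 33620 lbf

F ≈ 3.38e5 lbf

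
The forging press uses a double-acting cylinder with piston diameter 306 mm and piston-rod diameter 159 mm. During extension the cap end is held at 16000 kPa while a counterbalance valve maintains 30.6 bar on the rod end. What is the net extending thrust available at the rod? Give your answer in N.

F ≈ 1.01e6 N

Cap-side area A_cap = π/4 × (306 mm)² = 73540 mm^2
Rod-side annular area A_ann = π/4 × (306² − 159²) = 53690 mm^2
Net thrust = P_cap·A_cap − P_rod·A_ann = 1.177e6 N − 1.643e5 N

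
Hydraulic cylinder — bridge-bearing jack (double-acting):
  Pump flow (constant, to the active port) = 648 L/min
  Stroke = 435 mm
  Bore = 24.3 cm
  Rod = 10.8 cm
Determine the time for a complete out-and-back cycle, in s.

Cap-side area A_cap = π/4 × (24.3 cm)² = 463.8 cm^2
Rod-side annular area A_ann = π/4 × (24.3² − 10.8²) = 372.2 cm^2
t_ext = A_cap·L/Q = 1.868 s
t_ret = A_ann·L/Q = 1.499 s
t_cycle = t_ext + t_ret

t ≈ 3.37 s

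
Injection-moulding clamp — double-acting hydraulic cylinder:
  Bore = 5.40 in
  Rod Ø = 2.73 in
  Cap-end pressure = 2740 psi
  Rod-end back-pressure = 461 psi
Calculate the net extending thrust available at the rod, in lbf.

Cap-side area A_cap = π/4 × (5.40 in)² = 22.90 in^2
Rod-side annular area A_ann = π/4 × (5.40² − 2.73²) = 17.05 in^2
Net thrust = P_cap·A_cap − P_rod·A_ann = 62750 lbf − 7859 lbf

F ≈ 54900 lbf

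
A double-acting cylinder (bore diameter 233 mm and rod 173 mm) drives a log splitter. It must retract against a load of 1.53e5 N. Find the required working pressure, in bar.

Rod-side annular area A_ann = π/4 × (233² − 173²) = 19130 mm^2
Retraction: pressure acts on the annular area.
P = F / A = 1.53e5 N / A

P ≈ 80.0 bar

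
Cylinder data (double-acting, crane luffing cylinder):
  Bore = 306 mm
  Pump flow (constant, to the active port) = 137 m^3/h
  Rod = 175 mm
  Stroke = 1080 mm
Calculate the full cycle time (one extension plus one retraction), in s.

t ≈ 3.49 s

Cap-side area A_cap = π/4 × (306 mm)² = 73540 mm^2
Rod-side annular area A_ann = π/4 × (306² − 175²) = 49490 mm^2
t_ext = A_cap·L/Q = 2.087 s
t_ret = A_ann·L/Q = 1.404 s
t_cycle = t_ext + t_ret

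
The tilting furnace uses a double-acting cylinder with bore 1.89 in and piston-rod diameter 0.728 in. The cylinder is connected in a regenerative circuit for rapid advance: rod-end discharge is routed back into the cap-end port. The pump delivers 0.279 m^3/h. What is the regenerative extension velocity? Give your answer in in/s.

In regeneration the rod-end outflow joins the pump flow into the cap end, so the net volume the pump must supply per unit advance equals the rod cross-section area.
Rod cross-section A_rod = π/4 × (0.728 in)² = 0.4162 in^2
v = Q_pump / A_rod

v ≈ 11.4 in/s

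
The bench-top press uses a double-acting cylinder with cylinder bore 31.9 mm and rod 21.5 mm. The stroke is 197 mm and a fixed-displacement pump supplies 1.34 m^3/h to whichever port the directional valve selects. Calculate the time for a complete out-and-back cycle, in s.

Cap-side area A_cap = π/4 × (31.9 mm)² = 799.2 mm^2
Rod-side annular area A_ann = π/4 × (31.9² − 21.5²) = 436.2 mm^2
t_ext = A_cap·L/Q = 0.4230 s
t_ret = A_ann·L/Q = 0.2308 s
t_cycle = t_ext + t_ret

t ≈ 0.654 s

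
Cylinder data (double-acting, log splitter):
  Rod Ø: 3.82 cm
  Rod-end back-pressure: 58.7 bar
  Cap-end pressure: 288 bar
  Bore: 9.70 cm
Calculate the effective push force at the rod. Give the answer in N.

Cap-side area A_cap = π/4 × (9.70 cm)² = 73.90 cm^2
Rod-side annular area A_ann = π/4 × (9.70² − 3.82²) = 62.44 cm^2
Net thrust = P_cap·A_cap − P_rod·A_ann = 2.128e5 N − 36650 N

F ≈ 1.76e5 N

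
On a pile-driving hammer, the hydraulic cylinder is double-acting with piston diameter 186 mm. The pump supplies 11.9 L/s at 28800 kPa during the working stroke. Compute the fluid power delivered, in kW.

Hydraulic power = P × Q

W ≈ 343 kW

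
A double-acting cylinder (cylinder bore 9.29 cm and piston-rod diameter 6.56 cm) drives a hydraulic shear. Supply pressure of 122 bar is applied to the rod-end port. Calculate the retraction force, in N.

F ≈ 41500 N

Rod-side annular area A_ann = π/4 × (9.29² − 6.56²) = 33.98 cm^2
On retraction the pressure acts on the annular area (bore minus rod).
F = P × A_ann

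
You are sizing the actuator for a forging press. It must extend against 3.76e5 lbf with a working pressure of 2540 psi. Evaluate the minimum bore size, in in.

Extension force acts on the full piston face: F = P × (π/4)D².
D = √(4F / (πP)) = √(4 × 3.76e5 lbf / (π × 2540 psi))

D ≈ 13.7 in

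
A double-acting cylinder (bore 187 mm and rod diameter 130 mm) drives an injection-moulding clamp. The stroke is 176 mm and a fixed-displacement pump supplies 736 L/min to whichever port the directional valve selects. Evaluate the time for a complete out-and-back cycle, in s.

Cap-side area A_cap = π/4 × (187 mm)² = 27460 mm^2
Rod-side annular area A_ann = π/4 × (187² − 130²) = 14190 mm^2
t_ext = A_cap·L/Q = 0.3941 s
t_ret = A_ann·L/Q = 0.2036 s
t_cycle = t_ext + t_ret

t ≈ 0.598 s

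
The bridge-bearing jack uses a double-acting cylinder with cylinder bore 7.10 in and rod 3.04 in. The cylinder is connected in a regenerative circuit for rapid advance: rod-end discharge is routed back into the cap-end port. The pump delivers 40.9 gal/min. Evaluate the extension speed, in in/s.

In regeneration the rod-end outflow joins the pump flow into the cap end, so the net volume the pump must supply per unit advance equals the rod cross-section area.
Rod cross-section A_rod = π/4 × (3.04 in)² = 7.258 in^2
v = Q_pump / A_rod

v ≈ 21.7 in/s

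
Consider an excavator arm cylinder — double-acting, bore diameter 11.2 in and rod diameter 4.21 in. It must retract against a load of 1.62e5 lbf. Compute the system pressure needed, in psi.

P ≈ 1910 psi

Rod-side annular area A_ann = π/4 × (11.2² − 4.21²) = 84.60 in^2
Retraction: pressure acts on the annular area.
P = F / A = 1.62e5 lbf / A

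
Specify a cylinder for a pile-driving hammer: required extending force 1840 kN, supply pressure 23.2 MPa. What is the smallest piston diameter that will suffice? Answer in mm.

D ≈ 318 mm

Extension force acts on the full piston face: F = P × (π/4)D².
D = √(4F / (πP)) = √(4 × 1840 kN / (π × 23.2 MPa))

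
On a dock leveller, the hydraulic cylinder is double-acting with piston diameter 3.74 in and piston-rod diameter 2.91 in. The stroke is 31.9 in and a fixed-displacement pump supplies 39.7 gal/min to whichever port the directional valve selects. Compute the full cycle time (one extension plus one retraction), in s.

t ≈ 3.20 s

Cap-side area A_cap = π/4 × (3.74 in)² = 10.99 in^2
Rod-side annular area A_ann = π/4 × (3.74² − 2.91²) = 4.335 in^2
t_ext = A_cap·L/Q = 2.293 s
t_ret = A_ann·L/Q = 0.9048 s
t_cycle = t_ext + t_ret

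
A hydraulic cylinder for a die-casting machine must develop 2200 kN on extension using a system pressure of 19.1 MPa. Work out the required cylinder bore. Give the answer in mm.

D ≈ 383 mm

Extension force acts on the full piston face: F = P × (π/4)D².
D = √(4F / (πP)) = √(4 × 2200 kN / (π × 19.1 MPa))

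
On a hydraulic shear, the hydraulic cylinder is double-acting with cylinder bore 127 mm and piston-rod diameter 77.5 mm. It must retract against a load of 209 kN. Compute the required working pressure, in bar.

P ≈ 263 bar

Rod-side annular area A_ann = π/4 × (127² − 77.5²) = 7950 mm^2
Retraction: pressure acts on the annular area.
P = F / A = 209 kN / A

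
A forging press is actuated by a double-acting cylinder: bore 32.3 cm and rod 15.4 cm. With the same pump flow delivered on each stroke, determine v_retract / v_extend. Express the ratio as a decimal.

Cap-side area A_cap = π/4 × (32.3 cm)² = 819.4 cm^2
Rod-side annular area A_ann = π/4 × (32.3² − 15.4²) = 633.1 cm^2
For equal Q, v ∝ 1/A, so v_ret/v_ext = A_cap/A_ann.

v_ret/v_ext ≈ 1.29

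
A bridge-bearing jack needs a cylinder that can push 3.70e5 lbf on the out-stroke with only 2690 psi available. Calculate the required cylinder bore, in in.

D ≈ 13.2 in

Extension force acts on the full piston face: F = P × (π/4)D².
D = √(4F / (πP)) = √(4 × 3.70e5 lbf / (π × 2690 psi))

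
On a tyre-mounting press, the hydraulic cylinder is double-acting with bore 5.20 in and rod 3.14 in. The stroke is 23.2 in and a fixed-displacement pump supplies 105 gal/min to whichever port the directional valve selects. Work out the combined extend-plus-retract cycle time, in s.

t ≈ 1.99 s

Cap-side area A_cap = π/4 × (5.20 in)² = 21.24 in^2
Rod-side annular area A_ann = π/4 × (5.20² − 3.14²) = 13.49 in^2
t_ext = A_cap·L/Q = 1.219 s
t_ret = A_ann·L/Q = 0.7744 s
t_cycle = t_ext + t_ret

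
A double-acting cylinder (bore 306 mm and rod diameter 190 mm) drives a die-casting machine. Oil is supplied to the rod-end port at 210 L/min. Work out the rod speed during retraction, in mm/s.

v ≈ 77.5 mm/s

Rod-side annular area A_ann = π/4 × (306² − 190²) = 45190 mm^2
Flow into the rod-end port fills the annular volume.
v = Q / A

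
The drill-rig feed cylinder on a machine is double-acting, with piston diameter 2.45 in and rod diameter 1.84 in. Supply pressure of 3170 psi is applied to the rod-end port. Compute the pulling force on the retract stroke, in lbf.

F ≈ 6520 lbf

Rod-side annular area A_ann = π/4 × (2.45² − 1.84²) = 2.055 in^2
On retraction the pressure acts on the annular area (bore minus rod).
F = P × A_ann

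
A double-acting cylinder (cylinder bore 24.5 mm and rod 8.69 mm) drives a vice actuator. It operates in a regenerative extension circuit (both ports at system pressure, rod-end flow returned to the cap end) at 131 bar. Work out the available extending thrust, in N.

F ≈ 777 N

With equal pressure on both faces, forces on the annular region cancel; the net push is pressure × rod cross-section.
Rod cross-section A_rod = π/4 × (8.69 mm)² = 59.31 mm^2
F = P × A_rod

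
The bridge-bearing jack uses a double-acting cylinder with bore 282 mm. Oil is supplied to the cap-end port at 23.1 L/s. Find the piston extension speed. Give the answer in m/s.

Cap-side area A_cap = π/4 × (282 mm)² = 62460 mm^2
v = Q / A

v ≈ 0.370 m/s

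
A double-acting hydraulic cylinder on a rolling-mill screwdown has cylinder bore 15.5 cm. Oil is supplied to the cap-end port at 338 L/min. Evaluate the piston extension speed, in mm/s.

Cap-side area A_cap = π/4 × (15.5 cm)² = 188.7 cm^2
v = Q / A

v ≈ 299 mm/s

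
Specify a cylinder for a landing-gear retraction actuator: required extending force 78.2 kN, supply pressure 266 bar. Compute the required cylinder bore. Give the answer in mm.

Extension force acts on the full piston face: F = P × (π/4)D².
D = √(4F / (πP)) = √(4 × 78.2 kN / (π × 266 bar))

D ≈ 61.2 mm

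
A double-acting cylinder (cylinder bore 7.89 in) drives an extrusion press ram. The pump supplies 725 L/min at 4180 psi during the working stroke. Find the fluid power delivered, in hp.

W ≈ 467 hp

Hydraulic power = P × Q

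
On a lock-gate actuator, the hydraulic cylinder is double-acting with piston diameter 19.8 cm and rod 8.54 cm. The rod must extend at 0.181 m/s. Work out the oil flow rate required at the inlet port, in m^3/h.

Q ≈ 20.1 m^3/h

Cap-side area A_cap = π/4 × (19.8 cm)² = 307.9 cm^2
Q = A × v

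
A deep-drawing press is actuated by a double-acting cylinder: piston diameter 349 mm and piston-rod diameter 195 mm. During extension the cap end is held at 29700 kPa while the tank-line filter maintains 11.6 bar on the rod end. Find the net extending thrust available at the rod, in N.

F ≈ 2.76e6 N

Cap-side area A_cap = π/4 × (349 mm)² = 95660 mm^2
Rod-side annular area A_ann = π/4 × (349² − 195²) = 65800 mm^2
Net thrust = P_cap·A_cap − P_rod·A_ann = 2.841e6 N − 76330 N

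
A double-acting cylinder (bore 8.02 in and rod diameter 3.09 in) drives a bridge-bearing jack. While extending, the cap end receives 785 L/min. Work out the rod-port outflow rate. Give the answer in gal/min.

Q_out ≈ 177 gal/min

Cap-side area A_cap = π/4 × (8.02 in)² = 50.52 in^2
Rod-side annular area A_ann = π/4 × (8.02² − 3.09²) = 43.02 in^2
Piston speed v = Q_in/A_cap; rod-end outflow Q_out = v × A_ann = Q_in × A_ann/A_cap.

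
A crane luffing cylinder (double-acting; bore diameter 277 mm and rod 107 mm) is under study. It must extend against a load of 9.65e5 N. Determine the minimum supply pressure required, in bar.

P ≈ 160 bar

Cap-side area A_cap = π/4 × (277 mm)² = 60260 mm^2
P = F / A = 9.65e5 N / A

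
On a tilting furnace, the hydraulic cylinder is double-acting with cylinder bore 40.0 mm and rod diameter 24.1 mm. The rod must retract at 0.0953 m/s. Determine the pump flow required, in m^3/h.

Rod-side annular area A_ann = π/4 × (40.0² − 24.1²) = 800.5 mm^2
Q = A × v

Q ≈ 0.275 m^3/h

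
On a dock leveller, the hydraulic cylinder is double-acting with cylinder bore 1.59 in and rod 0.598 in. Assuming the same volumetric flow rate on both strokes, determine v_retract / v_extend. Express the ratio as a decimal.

v_ret/v_ext ≈ 1.16

Cap-side area A_cap = π/4 × (1.59 in)² = 1.986 in^2
Rod-side annular area A_ann = π/4 × (1.59² − 0.598²) = 1.705 in^2
For equal Q, v ∝ 1/A, so v_ret/v_ext = A_cap/A_ann.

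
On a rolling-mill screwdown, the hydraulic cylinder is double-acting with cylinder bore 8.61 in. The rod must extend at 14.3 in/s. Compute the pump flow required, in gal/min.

Cap-side area A_cap = π/4 × (8.61 in)² = 58.22 in^2
Q = A × v

Q ≈ 216 gal/min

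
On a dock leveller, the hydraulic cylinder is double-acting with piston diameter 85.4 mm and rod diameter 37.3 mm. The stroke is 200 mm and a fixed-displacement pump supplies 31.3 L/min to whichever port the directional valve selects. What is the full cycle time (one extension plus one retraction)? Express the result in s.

t ≈ 3.97 s

Cap-side area A_cap = π/4 × (85.4 mm)² = 5728 mm^2
Rod-side annular area A_ann = π/4 × (85.4² − 37.3²) = 4635 mm^2
t_ext = A_cap·L/Q = 2.196 s
t_ret = A_ann·L/Q = 1.777 s
t_cycle = t_ext + t_ret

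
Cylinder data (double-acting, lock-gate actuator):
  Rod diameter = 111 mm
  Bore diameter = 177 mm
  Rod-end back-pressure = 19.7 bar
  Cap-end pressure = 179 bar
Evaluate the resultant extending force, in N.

Cap-side area A_cap = π/4 × (177 mm)² = 24610 mm^2
Rod-side annular area A_ann = π/4 × (177² − 111²) = 14930 mm^2
Net thrust = P_cap·A_cap − P_rod·A_ann = 4.404e5 N − 29410 N

F ≈ 4.11e5 N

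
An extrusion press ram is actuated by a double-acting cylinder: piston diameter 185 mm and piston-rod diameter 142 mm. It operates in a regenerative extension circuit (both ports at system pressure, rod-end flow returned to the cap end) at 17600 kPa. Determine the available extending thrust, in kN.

With equal pressure on both faces, forces on the annular region cancel; the net push is pressure × rod cross-section.
Rod cross-section A_rod = π/4 × (142 mm)² = 15840 mm^2
F = P × A_rod

F ≈ 279 kN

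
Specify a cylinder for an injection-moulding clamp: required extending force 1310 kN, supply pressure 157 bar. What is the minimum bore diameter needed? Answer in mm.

Extension force acts on the full piston face: F = P × (π/4)D².
D = √(4F / (πP)) = √(4 × 1310 kN / (π × 157 bar))

D ≈ 326 mm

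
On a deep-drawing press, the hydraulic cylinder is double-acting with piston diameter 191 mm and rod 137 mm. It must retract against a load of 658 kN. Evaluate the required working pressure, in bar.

P ≈ 473 bar

Rod-side annular area A_ann = π/4 × (191² − 137²) = 13910 mm^2
Retraction: pressure acts on the annular area.
P = F / A = 658 kN / A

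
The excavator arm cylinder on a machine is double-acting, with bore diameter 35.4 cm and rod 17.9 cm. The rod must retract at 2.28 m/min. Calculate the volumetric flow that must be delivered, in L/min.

Rod-side annular area A_ann = π/4 × (35.4² − 17.9²) = 732.6 cm^2
Q = A × v

Q ≈ 167 L/min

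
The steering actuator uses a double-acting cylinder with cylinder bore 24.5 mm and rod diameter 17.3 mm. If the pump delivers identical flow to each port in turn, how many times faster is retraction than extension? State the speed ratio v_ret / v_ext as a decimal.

v_ret/v_ext ≈ 1.99

Cap-side area A_cap = π/4 × (24.5 mm)² = 471.4 mm^2
Rod-side annular area A_ann = π/4 × (24.5² − 17.3²) = 236.4 mm^2
For equal Q, v ∝ 1/A, so v_ret/v_ext = A_cap/A_ann.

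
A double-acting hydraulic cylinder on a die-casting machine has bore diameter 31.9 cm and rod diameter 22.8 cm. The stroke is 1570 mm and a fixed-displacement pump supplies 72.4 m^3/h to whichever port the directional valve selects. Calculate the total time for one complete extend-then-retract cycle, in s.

t ≈ 9.29 s

Cap-side area A_cap = π/4 × (31.9 cm)² = 799.2 cm^2
Rod-side annular area A_ann = π/4 × (31.9² − 22.8²) = 390.9 cm^2
t_ext = A_cap·L/Q = 6.239 s
t_ret = A_ann·L/Q = 3.052 s
t_cycle = t_ext + t_ret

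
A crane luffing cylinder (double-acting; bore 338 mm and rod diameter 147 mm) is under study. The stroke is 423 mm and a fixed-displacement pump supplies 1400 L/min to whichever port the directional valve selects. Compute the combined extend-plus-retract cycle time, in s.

t ≈ 2.95 s

Cap-side area A_cap = π/4 × (338 mm)² = 89730 mm^2
Rod-side annular area A_ann = π/4 × (338² − 147²) = 72760 mm^2
t_ext = A_cap·L/Q = 1.627 s
t_ret = A_ann·L/Q = 1.319 s
t_cycle = t_ext + t_ret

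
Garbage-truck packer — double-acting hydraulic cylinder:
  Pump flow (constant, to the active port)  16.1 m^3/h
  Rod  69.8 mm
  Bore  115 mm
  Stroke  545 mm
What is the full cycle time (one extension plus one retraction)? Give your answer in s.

t ≈ 2.07 s

Cap-side area A_cap = π/4 × (115 mm)² = 10390 mm^2
Rod-side annular area A_ann = π/4 × (115² − 69.8²) = 6560 mm^2
t_ext = A_cap·L/Q = 1.266 s
t_ret = A_ann·L/Q = 0.7995 s
t_cycle = t_ext + t_ret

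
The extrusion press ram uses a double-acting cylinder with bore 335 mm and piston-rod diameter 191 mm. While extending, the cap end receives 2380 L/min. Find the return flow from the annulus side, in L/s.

Q_out ≈ 26.8 L/s

Cap-side area A_cap = π/4 × (335 mm)² = 88140 mm^2
Rod-side annular area A_ann = π/4 × (335² − 191²) = 59490 mm^2
Piston speed v = Q_in/A_cap; rod-end outflow Q_out = v × A_ann = Q_in × A_ann/A_cap.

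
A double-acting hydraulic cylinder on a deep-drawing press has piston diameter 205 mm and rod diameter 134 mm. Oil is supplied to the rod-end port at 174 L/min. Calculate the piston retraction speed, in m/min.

v ≈ 9.20 m/min

Rod-side annular area A_ann = π/4 × (205² − 134²) = 18900 mm^2
Flow into the rod-end port fills the annular volume.
v = Q / A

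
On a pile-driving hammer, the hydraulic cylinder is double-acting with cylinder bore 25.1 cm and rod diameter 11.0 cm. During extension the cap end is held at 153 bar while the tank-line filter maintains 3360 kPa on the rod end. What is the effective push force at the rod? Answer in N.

F ≈ 6.23e5 N

Cap-side area A_cap = π/4 × (25.1 cm)² = 494.8 cm^2
Rod-side annular area A_ann = π/4 × (25.1² − 11.0²) = 399.8 cm^2
Net thrust = P_cap·A_cap − P_rod·A_ann = 7.571e5 N − 1.343e5 N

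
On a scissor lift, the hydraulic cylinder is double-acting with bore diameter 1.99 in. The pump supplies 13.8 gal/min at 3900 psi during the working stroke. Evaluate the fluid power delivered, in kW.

W ≈ 23.4 kW

Hydraulic power = P × Q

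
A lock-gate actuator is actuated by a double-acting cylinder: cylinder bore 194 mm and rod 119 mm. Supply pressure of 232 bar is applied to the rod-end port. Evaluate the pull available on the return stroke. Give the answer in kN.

F ≈ 428 kN

Rod-side annular area A_ann = π/4 × (194² − 119²) = 18440 mm^2
On retraction the pressure acts on the annular area (bore minus rod).
F = P × A_ann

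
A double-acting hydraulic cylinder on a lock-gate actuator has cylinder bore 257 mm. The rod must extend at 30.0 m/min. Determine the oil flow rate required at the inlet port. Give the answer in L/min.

Cap-side area A_cap = π/4 × (257 mm)² = 51870 mm^2
Q = A × v

Q ≈ 1560 L/min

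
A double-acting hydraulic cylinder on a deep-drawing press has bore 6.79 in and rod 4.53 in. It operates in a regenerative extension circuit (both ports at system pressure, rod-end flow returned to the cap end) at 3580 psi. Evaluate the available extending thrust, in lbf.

F ≈ 57700 lbf

With equal pressure on both faces, forces on the annular region cancel; the net push is pressure × rod cross-section.
Rod cross-section A_rod = π/4 × (4.53 in)² = 16.12 in^2
F = P × A_rod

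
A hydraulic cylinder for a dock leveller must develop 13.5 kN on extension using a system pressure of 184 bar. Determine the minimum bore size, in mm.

Extension force acts on the full piston face: F = P × (π/4)D².
D = √(4F / (πP)) = √(4 × 13.5 kN / (π × 184 bar))

D ≈ 30.6 mm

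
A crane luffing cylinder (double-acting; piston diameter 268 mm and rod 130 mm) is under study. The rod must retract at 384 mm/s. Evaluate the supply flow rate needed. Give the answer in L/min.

Q ≈ 994 L/min

Rod-side annular area A_ann = π/4 × (268² − 130²) = 43140 mm^2
Q = A × v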